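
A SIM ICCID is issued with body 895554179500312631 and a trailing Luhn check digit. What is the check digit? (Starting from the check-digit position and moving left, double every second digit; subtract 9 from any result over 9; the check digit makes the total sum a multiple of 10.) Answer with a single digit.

Partial digits right→left: 1 3 6 2 1 3 0 0 5 9 7 1 4 5 5 5 9 8
Double every second digit counting from the check-digit position (so the 1st, 3rd, 5th, ... of the partial from the right).
  doubled (with −9 where >9): 2 3 2 0 1 5 8 1 9 → sum 31
  kept as-is: 3 2 3 0 9 1 5 5 8 → sum 36
Total = 31 + 36 = 67.
Check digit = (10 − (67 mod 10)) mod 10 = 3.

3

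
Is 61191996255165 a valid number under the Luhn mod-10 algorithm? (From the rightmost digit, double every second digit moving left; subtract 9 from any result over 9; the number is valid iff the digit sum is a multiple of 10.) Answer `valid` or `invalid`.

valid

From the right, keep odd positions and double even positions (subtract 9 from any doubled value over 9):
  doubled (positions 2,4,...): 3 1 4 9 2 2 3 → sum 24
  kept (positions 1,3,...): 5 1 5 6 9 9 1 → sum 36
Total = 60.
60 mod 10 = 0, so the number is valid.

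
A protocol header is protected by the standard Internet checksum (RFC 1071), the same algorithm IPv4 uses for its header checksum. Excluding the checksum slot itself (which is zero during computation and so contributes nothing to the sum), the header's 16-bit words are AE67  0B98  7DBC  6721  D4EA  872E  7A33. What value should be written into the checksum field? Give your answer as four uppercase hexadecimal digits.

One's-complement addition (fold any carry out of bit 15 back into bit 0):
  0xAE67 + 0x0B98 = 0x0B9FF
  0xB9FF + 0x7DBC = 0x137BB → wrap carry → 0x37BC
  0x37BC + 0x6721 = 0x09EDD
  0x9EDD + 0xD4EA = 0x173C7 → wrap carry → 0x73C8
  0x73C8 + 0x872E = 0x0FAF6
  0xFAF6 + 0x7A33 = 0x17529 → wrap carry → 0x752A
One's-complement sum = 0x752A.
Checksum = ~0x752A & 0xFFFF = 0x8AD5.

8AD5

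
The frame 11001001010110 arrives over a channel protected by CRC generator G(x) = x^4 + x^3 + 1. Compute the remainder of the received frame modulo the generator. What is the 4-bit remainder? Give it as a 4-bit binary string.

0000

Modulo-2 division of 11001001010110 by 11001:
  pos 0: 11001 XOR 11001 = 00000
  pos 7: 10101 XOR 11001 = 01100
  pos 8: 11001 XOR 11001 = 00000
Remainder = 0000 (zero — the frame passes the CRC check).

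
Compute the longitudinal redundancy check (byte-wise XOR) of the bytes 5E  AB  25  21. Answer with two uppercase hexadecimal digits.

XOR the bytes together:
  start with 0x5E
  0x5E ⊕ 0xAB = 0xF5
  0xF5 ⊕ 0x25 = 0xD0
  0xD0 ⊕ 0x21 = 0xF1

F1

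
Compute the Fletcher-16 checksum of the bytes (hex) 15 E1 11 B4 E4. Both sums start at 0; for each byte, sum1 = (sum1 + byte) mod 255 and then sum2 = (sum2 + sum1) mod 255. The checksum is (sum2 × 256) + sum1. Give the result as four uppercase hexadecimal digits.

Running sums (mod 255):
  after byte 0 (15): sum1=21, sum2=21
  after byte 1 (E1): sum1=246, sum2=12
  after byte 2 (11): sum1=8, sum2=20
  after byte 3 (B4): sum1=188, sum2=208
  after byte 4 (E4): sum1=161, sum2=114
Checksum = sum2·256 + sum1 = 114·256 + 161 = 29345 = 0x72A1.

72A1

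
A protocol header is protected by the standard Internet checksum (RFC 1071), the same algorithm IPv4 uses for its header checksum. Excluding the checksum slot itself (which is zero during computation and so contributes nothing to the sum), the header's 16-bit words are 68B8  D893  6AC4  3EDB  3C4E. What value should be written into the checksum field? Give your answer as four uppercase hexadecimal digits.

D8C5

One's-complement addition (fold any carry out of bit 15 back into bit 0):
  0x68B8 + 0xD893 = 0x1414B → wrap carry → 0x414C
  0x414C + 0x6AC4 = 0x0AC10
  0xAC10 + 0x3EDB = 0x0EAEB
  0xEAEB + 0x3C4E = 0x12739 → wrap carry → 0x273A
One's-complement sum = 0x273A.
Checksum = ~0x273A & 0xFFFF = 0xD8C5.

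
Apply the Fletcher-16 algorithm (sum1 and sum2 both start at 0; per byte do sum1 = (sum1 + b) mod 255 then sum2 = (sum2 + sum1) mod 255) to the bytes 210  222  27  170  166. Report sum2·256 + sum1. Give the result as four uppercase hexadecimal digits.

E61E

Running sums (mod 255):
  after byte 0 (210): sum1=210, sum2=210
  after byte 1 (222): sum1=177, sum2=132
  after byte 2 (27): sum1=204, sum2=81
  after byte 3 (170): sum1=119, sum2=200
  after byte 4 (166): sum1=30, sum2=230
Checksum = sum2·256 + sum1 = 230·256 + 30 = 58910 = 0xE61E.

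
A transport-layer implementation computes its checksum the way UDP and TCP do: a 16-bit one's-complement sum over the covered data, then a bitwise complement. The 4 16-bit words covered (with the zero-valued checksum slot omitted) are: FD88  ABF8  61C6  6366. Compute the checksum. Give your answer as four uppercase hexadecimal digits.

9151

One's-complement addition (fold any carry out of bit 15 back into bit 0):
  0xFD88 + 0xABF8 = 0x1A980 → wrap carry → 0xA981
  0xA981 + 0x61C6 = 0x10B47 → wrap carry → 0x0B48
  0x0B48 + 0x6366 = 0x06EAE
One's-complement sum = 0x6EAE.
Checksum = ~0x6EAE & 0xFFFF = 0x9151.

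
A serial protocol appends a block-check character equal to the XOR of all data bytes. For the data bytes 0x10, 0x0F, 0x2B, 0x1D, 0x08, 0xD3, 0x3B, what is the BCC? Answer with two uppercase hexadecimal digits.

XOR the bytes together:
  start with 0x10
  0x10 ⊕ 0x0F = 0x1F
  0x1F ⊕ 0x2B = 0x34
  0x34 ⊕ 0x1D = 0x29
  0x29 ⊕ 0x08 = 0x21
  0x21 ⊕ 0xD3 = 0xF2
  0xF2 ⊕ 0x3B = 0xC9

C9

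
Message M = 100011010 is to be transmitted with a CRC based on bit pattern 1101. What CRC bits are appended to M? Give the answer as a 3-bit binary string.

111

Append 3 zeros: 100011010000. Divide by 1101 (XOR where the leading bit is 1):
  pos 0: 1000 XOR 1101 = 0101
  pos 1: 1011 XOR 1101 = 0110
  pos 2: 1101 XOR 1101 = 0000
  pos 7: 1000 XOR 1101 = 0101
  pos 8: 1010 XOR 1101 = 0111
Remainder (last 3 bits) = 111. This is the CRC / FCS.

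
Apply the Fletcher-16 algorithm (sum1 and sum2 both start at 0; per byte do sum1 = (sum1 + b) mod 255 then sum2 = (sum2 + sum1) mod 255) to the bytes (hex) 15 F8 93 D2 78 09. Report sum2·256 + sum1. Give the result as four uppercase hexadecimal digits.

Running sums (mod 255):
  after byte 0 (15): sum1=21, sum2=21
  after byte 1 (F8): sum1=14, sum2=35
  after byte 2 (93): sum1=161, sum2=196
  after byte 3 (D2): sum1=116, sum2=57
  after byte 4 (78): sum1=236, sum2=38
  after byte 5 (09): sum1=245, sum2=28
Checksum = sum2·256 + sum1 = 28·256 + 245 = 7413 = 0x1CF5.

1CF5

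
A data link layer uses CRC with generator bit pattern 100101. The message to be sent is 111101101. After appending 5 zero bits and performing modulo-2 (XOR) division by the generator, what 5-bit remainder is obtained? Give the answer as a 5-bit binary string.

Append 5 zeros: 11110110100000. Divide by 100101 (XOR where the leading bit is 1):
  pos 0: 111101 XOR 100101 = 011000
  pos 1: 110001 XOR 100101 = 010100
  pos 2: 101000 XOR 100101 = 001101
  pos 4: 110110 XOR 100101 = 010011
  pos 5: 100110 XOR 100101 = 000011
Remainder (last 5 bits) = 11000. This is the CRC / FCS.

11000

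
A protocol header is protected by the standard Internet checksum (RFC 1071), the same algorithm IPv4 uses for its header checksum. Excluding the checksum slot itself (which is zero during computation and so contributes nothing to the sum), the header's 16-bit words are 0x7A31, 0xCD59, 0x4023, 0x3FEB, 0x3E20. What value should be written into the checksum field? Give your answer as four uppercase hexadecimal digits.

One's-complement addition (fold any carry out of bit 15 back into bit 0):
  0x7A31 + 0xCD59 = 0x1478A → wrap carry → 0x478B
  0x478B + 0x4023 = 0x087AE
  0x87AE + 0x3FEB = 0x0C799
  0xC799 + 0x3E20 = 0x105B9 → wrap carry → 0x05BA
One's-complement sum = 0x05BA.
Checksum = ~0x05BA & 0xFFFF = 0xFA45.

FA45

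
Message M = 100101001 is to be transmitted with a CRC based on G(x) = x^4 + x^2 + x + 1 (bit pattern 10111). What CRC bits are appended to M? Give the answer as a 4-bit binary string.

Append 4 zeros: 1001010010000. Divide by 10111 (XOR where the leading bit is 1):
  pos 0: 10010 XOR 10111 = 00101
  pos 2: 10110 XOR 10111 = 00001
  pos 6: 10100 XOR 10111 = 00011
Remainder (last 4 bits) = 1100. This is the CRC / FCS.

1100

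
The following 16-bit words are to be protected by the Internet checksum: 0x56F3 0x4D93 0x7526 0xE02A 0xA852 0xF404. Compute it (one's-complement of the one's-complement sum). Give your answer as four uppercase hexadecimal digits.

69D0

One's-complement addition (fold any carry out of bit 15 back into bit 0):
  0x56F3 + 0x4D93 = 0x0A486
  0xA486 + 0x7526 = 0x119AC → wrap carry → 0x19AD
  0x19AD + 0xE02A = 0x0F9D7
  0xF9D7 + 0xA852 = 0x1A229 → wrap carry → 0xA22A
  0xA22A + 0xF404 = 0x1962E → wrap carry → 0x962F
One's-complement sum = 0x962F.
Checksum = ~0x962F & 0xFFFF = 0x69D0.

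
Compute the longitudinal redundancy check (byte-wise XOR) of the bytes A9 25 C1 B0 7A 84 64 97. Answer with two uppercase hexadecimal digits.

XOR the bytes together:
  start with 0xA9
  0xA9 ⊕ 0x25 = 0x8C
  0x8C ⊕ 0xC1 = 0x4D
  0x4D ⊕ 0xB0 = 0xFD
  0xFD ⊕ 0x7A = 0x87
  0x87 ⊕ 0x84 = 0x03
  0x03 ⊕ 0x64 = 0x67
  0x67 ⊕ 0x97 = 0xF0

F0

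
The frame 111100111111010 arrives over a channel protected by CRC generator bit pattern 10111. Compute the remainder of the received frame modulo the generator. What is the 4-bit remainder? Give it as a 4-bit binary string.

Modulo-2 division of 111100111111010 by 10111:
  pos 0: 11110 XOR 10111 = 01001
  pos 1: 10010 XOR 10111 = 00101
  pos 3: 10111 XOR 10111 = 00000
  pos 8: 11110 XOR 10111 = 01001
  pos 9: 10011 XOR 10111 = 00100
Remainder = 1000 (nonzero — an error is detected).

1000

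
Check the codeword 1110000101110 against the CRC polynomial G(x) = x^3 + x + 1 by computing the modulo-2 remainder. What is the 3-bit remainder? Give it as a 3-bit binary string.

000

Modulo-2 division of 1110000101110 by 1011:
  pos 0: 1110 XOR 1011 = 0101
  pos 1: 1010 XOR 1011 = 0001
  pos 4: 1001 XOR 1011 = 0010
  pos 6: 1001 XOR 1011 = 0010
  pos 8: 1011 XOR 1011 = 0000
Remainder = 000 (zero — the frame passes the CRC check).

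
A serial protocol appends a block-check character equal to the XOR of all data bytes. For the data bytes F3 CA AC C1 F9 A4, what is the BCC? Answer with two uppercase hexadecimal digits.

XOR the bytes together:
  start with 0xF3
  0xF3 ⊕ 0xCA = 0x39
  0x39 ⊕ 0xAC = 0x95
  0x95 ⊕ 0xC1 = 0x54
  0x54 ⊕ 0xF9 = 0xAD
  0xAD ⊕ 0xA4 = 0x09

09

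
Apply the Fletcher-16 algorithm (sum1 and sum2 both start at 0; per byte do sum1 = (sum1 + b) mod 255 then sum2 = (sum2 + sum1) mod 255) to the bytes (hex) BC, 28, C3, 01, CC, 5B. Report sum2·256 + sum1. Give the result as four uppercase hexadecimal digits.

Running sums (mod 255):
  after byte 0 (BC): sum1=188, sum2=188
  after byte 1 (28): sum1=228, sum2=161
  after byte 2 (C3): sum1=168, sum2=74
  after byte 3 (01): sum1=169, sum2=243
  after byte 4 (CC): sum1=118, sum2=106
  after byte 5 (5B): sum1=209, sum2=60
Checksum = sum2·256 + sum1 = 60·256 + 209 = 15569 = 0x3CD1.

3CD1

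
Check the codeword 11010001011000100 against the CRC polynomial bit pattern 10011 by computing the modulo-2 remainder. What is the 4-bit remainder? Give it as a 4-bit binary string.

0111

Modulo-2 division of 11010001011000100 by 10011:
  pos 0: 11010 XOR 10011 = 01001
  pos 1: 10010 XOR 10011 = 00001
  pos 5: 10101 XOR 10011 = 00110
  pos 7: 11010 XOR 10011 = 01001
  pos 8: 10010 XOR 10011 = 00001
  pos 12: 10100 XOR 10011 = 00111
Remainder = 0111 (nonzero — an error is detected).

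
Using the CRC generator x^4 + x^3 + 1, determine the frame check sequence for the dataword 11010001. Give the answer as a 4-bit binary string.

Append 4 zeros: 110100010000. Divide by 11001 (XOR where the leading bit is 1):
  pos 0: 11010 XOR 11001 = 00011
  pos 3: 11001 XOR 11001 = 00000
Remainder (last 4 bits) = 0000. This is the CRC / FCS.

0000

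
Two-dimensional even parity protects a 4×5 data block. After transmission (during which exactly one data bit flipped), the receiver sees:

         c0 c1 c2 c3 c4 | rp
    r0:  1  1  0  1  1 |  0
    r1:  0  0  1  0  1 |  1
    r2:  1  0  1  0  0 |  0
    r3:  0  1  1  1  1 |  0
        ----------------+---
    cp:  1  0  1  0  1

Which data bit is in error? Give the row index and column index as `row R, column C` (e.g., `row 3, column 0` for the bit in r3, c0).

Recompute each row's even parity and compare to rp:
  r0: data parity 0, sent rp 0 → ok
  r1: data parity 0, sent rp 1 → mismatch
  r2: data parity 0, sent rp 0 → ok
  r3: data parity 0, sent rp 0 → ok
Recompute each column's even parity and compare to cp:
  c0: data parity 0, sent cp 1 → mismatch
  c1: data parity 0, sent cp 0 → ok
  c2: data parity 1, sent cp 1 → ok
  c3: data parity 0, sent cp 0 → ok
  c4: data parity 1, sent cp 1 → ok
Exactly one row (r1) and one column (c0) fail → the flipped bit is at their intersection.

row 1, column 0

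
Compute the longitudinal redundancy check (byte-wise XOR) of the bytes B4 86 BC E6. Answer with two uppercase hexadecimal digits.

XOR the bytes together:
  start with 0xB4
  0xB4 ⊕ 0x86 = 0x32
  0x32 ⊕ 0xBC = 0x8E
  0x8E ⊕ 0xE6 = 0x68

68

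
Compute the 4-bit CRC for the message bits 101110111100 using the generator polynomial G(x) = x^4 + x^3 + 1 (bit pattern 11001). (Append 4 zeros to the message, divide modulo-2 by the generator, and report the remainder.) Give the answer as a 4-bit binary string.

Append 4 zeros: 1011101111000000. Divide by 11001 (XOR where the leading bit is 1):
  pos 0: 10111 XOR 11001 = 01110
  pos 1: 11100 XOR 11001 = 00101
  pos 3: 10111 XOR 11001 = 01110
  pos 4: 11101 XOR 11001 = 00100
  pos 6: 10010 XOR 11001 = 01011
  pos 7: 10110 XOR 11001 = 01111
  pos 8: 11110 XOR 11001 = 00111
  pos 10: 11100 XOR 11001 = 00101
Remainder (last 4 bits) = 1010. This is the CRC / FCS.

1010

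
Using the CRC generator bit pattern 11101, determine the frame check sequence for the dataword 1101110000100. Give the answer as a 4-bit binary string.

Append 4 zeros: 11011100001000000. Divide by 11101 (XOR where the leading bit is 1):
  pos 0: 11011 XOR 11101 = 00110
  pos 2: 11010 XOR 11101 = 00111
  pos 4: 11100 XOR 11101 = 00001
  pos 8: 10100 XOR 11101 = 01001
  pos 9: 10010 XOR 11101 = 01111
  pos 10: 11110 XOR 11101 = 00011
Remainder (last 4 bits) = 1100. This is the CRC / FCS.

1100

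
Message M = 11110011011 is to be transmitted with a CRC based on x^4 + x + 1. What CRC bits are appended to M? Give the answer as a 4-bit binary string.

1110

Append 4 zeros: 111100110110000. Divide by 10011 (XOR where the leading bit is 1):
  pos 0: 11110 XOR 10011 = 01101
  pos 1: 11010 XOR 10011 = 01001
  pos 2: 10011 XOR 10011 = 00000
  pos 7: 10110 XOR 10011 = 00101
  pos 9: 10100 XOR 10011 = 00111
Remainder (last 4 bits) = 1110. This is the CRC / FCS.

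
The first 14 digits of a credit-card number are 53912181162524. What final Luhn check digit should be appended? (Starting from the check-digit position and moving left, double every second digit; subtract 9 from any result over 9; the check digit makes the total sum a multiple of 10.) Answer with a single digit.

7

Partial digits right→left: 4 2 5 2 6 1 1 8 1 2 1 9 3 5
Double every second digit counting from the check-digit position (so the 1st, 3rd, 5th, ... of the partial from the right).
  doubled (with −9 where >9): 8 1 3 2 2 2 6 → sum 24
  kept as-is: 2 2 1 8 2 9 5 → sum 29
Total = 24 + 29 = 53.
Check digit = (10 − (53 mod 10)) mod 10 = 7.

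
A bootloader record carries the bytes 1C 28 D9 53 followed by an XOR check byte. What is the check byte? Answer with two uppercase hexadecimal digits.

BE

XOR the bytes together:
  start with 0x1C
  0x1C ⊕ 0x28 = 0x34
  0x34 ⊕ 0xD9 = 0xED
  0xED ⊕ 0x53 = 0xBE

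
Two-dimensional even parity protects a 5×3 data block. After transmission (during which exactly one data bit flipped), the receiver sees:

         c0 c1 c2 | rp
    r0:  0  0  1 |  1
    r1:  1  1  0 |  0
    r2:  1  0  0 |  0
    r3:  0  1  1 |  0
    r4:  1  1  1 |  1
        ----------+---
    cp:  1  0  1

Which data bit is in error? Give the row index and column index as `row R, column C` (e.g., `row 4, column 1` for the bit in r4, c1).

row 2, column 1

Recompute each row's even parity and compare to rp:
  r0: data parity 1, sent rp 1 → ok
  r1: data parity 0, sent rp 0 → ok
  r2: data parity 1, sent rp 0 → mismatch
  r3: data parity 0, sent rp 0 → ok
  r4: data parity 1, sent rp 1 → ok
Recompute each column's even parity and compare to cp:
  c0: data parity 1, sent cp 1 → ok
  c1: data parity 1, sent cp 0 → mismatch
  c2: data parity 1, sent cp 1 → ok
Exactly one row (r2) and one column (c1) fail → the flipped bit is at their intersection.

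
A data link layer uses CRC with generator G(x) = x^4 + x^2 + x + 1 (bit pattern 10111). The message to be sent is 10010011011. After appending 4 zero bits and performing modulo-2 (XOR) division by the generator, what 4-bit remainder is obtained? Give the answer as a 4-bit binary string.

Append 4 zeros: 100100110110000. Divide by 10111 (XOR where the leading bit is 1):
  pos 0: 10010 XOR 10111 = 00101
  pos 2: 10101 XOR 10111 = 00010
  pos 5: 10101 XOR 10111 = 00010
  pos 8: 10100 XOR 10111 = 00011
Remainder (last 4 bits) = 1100. This is the CRC / FCS.

1100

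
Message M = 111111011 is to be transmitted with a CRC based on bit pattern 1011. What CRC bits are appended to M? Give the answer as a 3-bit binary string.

010

Append 3 zeros: 111111011000. Divide by 1011 (XOR where the leading bit is 1):
  pos 0: 1111 XOR 1011 = 0100
  pos 1: 1001 XOR 1011 = 0010
  pos 3: 1010 XOR 1011 = 0001
  pos 6: 1110 XOR 1011 = 0101
  pos 7: 1010 XOR 1011 = 0001
Remainder (last 3 bits) = 010. This is the CRC / FCS.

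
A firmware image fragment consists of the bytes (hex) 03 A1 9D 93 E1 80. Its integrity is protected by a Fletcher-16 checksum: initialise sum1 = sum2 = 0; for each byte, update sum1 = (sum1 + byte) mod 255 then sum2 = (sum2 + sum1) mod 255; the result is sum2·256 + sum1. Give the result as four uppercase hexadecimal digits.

AF38

Running sums (mod 255):
  after byte 0 (03): sum1=3, sum2=3
  after byte 1 (A1): sum1=164, sum2=167
  after byte 2 (9D): sum1=66, sum2=233
  after byte 3 (93): sum1=213, sum2=191
  after byte 4 (E1): sum1=183, sum2=119
  after byte 5 (80): sum1=56, sum2=175
Checksum = sum2·256 + sum1 = 175·256 + 56 = 44856 = 0xAF38.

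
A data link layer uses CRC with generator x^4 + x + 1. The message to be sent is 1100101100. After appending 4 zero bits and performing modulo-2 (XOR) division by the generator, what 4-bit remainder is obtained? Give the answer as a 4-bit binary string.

1111

Append 4 zeros: 11001011000000. Divide by 10011 (XOR where the leading bit is 1):
  pos 0: 11001 XOR 10011 = 01010
  pos 1: 10100 XOR 10011 = 00111
  pos 3: 11111 XOR 10011 = 01100
  pos 4: 11000 XOR 10011 = 01011
  pos 5: 10110 XOR 10011 = 00101
  pos 7: 10100 XOR 10011 = 00111
  pos 9: 11100 XOR 10011 = 01111
Remainder (last 4 bits) = 1111. This is the CRC / FCS.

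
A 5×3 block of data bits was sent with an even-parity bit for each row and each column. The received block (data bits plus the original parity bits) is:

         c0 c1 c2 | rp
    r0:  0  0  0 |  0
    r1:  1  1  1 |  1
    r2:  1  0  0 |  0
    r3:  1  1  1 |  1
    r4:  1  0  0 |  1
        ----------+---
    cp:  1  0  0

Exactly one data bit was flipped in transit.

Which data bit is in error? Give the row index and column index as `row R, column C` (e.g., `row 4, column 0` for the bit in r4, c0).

Recompute each row's even parity and compare to rp:
  r0: data parity 0, sent rp 0 → ok
  r1: data parity 1, sent rp 1 → ok
  r2: data parity 1, sent rp 0 → mismatch
  r3: data parity 1, sent rp 1 → ok
  r4: data parity 1, sent rp 1 → ok
Recompute each column's even parity and compare to cp:
  c0: data parity 0, sent cp 1 → mismatch
  c1: data parity 0, sent cp 0 → ok
  c2: data parity 0, sent cp 0 → ok
Exactly one row (r2) and one column (c0) fail → the flipped bit is at their intersection.

row 2, column 0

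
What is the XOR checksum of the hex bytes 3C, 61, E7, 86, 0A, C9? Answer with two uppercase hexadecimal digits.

FF

XOR the bytes together:
  start with 0x3C
  0x3C ⊕ 0x61 = 0x5D
  0x5D ⊕ 0xE7 = 0xBA
  0xBA ⊕ 0x86 = 0x3C
  0x3C ⊕ 0x0A = 0x36
  0x36 ⊕ 0xC9 = 0xFF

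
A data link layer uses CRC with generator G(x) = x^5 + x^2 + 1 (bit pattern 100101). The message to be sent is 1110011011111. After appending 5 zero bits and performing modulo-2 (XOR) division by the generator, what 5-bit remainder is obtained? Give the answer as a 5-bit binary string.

10010

Append 5 zeros: 111001101111100000. Divide by 100101 (XOR where the leading bit is 1):
  pos 0: 111001 XOR 100101 = 011100
  pos 1: 111001 XOR 100101 = 011100
  pos 2: 111000 XOR 100101 = 011101
  pos 3: 111011 XOR 100101 = 011110
  pos 4: 111101 XOR 100101 = 011000
  pos 5: 110001 XOR 100101 = 010100
  pos 6: 101001 XOR 100101 = 001100
  pos 8: 110010 XOR 100101 = 010111
  pos 9: 101110 XOR 100101 = 001011
  pos 11: 101100 XOR 100101 = 001001
Remainder (last 5 bits) = 10010. This is the CRC / FCS.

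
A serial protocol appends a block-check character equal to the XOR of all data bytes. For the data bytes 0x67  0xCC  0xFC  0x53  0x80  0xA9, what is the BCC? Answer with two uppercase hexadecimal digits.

XOR the bytes together:
  start with 0x67
  0x67 ⊕ 0xCC = 0xAB
  0xAB ⊕ 0xFC = 0x57
  0x57 ⊕ 0x53 = 0x04
  0x04 ⊕ 0x80 = 0x84
  0x84 ⊕ 0xA9 = 0x2D

2D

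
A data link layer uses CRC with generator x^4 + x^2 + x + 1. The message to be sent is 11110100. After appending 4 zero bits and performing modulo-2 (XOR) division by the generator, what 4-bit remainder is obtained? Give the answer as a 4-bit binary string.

0010

Append 4 zeros: 111101000000. Divide by 10111 (XOR where the leading bit is 1):
  pos 0: 11110 XOR 10111 = 01001
  pos 1: 10011 XOR 10111 = 00100
  pos 3: 10000 XOR 10111 = 00111
  pos 5: 11100 XOR 10111 = 01011
  pos 6: 10110 XOR 10111 = 00001
Remainder (last 4 bits) = 0010. This is the CRC / FCS.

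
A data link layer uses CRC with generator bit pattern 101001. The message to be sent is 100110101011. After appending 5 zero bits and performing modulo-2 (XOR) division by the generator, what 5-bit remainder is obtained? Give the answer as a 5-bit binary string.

Append 5 zeros: 10011010101100000. Divide by 101001 (XOR where the leading bit is 1):
  pos 0: 100110 XOR 101001 = 001111
  pos 2: 111110 XOR 101001 = 010111
  pos 3: 101111 XOR 101001 = 000110
  pos 6: 110011 XOR 101001 = 011010
  pos 7: 110100 XOR 101001 = 011101
  pos 8: 111010 XOR 101001 = 010011
  pos 9: 100110 XOR 101001 = 001111
  pos 11: 111100 XOR 101001 = 010101
Remainder (last 5 bits) = 10101. This is the CRC / FCS.

10101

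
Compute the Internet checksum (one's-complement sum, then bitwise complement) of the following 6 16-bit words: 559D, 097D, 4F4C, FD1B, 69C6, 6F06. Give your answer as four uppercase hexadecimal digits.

7BB0

One's-complement addition (fold any carry out of bit 15 back into bit 0):
  0x559D + 0x097D = 0x05F1A
  0x5F1A + 0x4F4C = 0x0AE66
  0xAE66 + 0xFD1B = 0x1AB81 → wrap carry → 0xAB82
  0xAB82 + 0x69C6 = 0x11548 → wrap carry → 0x1549
  0x1549 + 0x6F06 = 0x0844F
One's-complement sum = 0x844F.
Checksum = ~0x844F & 0xFFFF = 0x7BB0.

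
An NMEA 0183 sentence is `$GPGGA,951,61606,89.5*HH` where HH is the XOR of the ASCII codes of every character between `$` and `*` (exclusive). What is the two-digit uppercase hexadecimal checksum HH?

XOR the ASCII codes of the payload characters:
  'G' = 0x47 → acc = 0x47
  'P' = 0x50 → acc = 0x17
  'G' = 0x47 → acc = 0x50
  'G' = 0x47 → acc = 0x17
  'A' = 0x41 → acc = 0x56
  ',' = 0x2C → acc = 0x7A
  '9' = 0x39 → acc = 0x43
  '5' = 0x35 → acc = 0x76
  '1' = 0x31 → acc = 0x47
  ',' = 0x2C → acc = 0x6B
  '6' = 0x36 → acc = 0x5D
  '1' = 0x31 → acc = 0x6C
  '6' = 0x36 → acc = 0x5A
  '0' = 0x30 → acc = 0x6A
  '6' = 0x36 → acc = 0x5C
  ',' = 0x2C → acc = 0x70
  '8' = 0x38 → acc = 0x48
  '9' = 0x39 → acc = 0x71
  '.' = 0x2E → acc = 0x5F
  '5' = 0x35 → acc = 0x6A
Checksum = 0x6A.

6A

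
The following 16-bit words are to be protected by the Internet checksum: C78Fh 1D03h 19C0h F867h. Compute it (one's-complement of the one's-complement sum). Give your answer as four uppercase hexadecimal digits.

One's-complement addition (fold any carry out of bit 15 back into bit 0):
  0xC78F + 0x1D03 = 0x0E492
  0xE492 + 0x19C0 = 0x0FE52
  0xFE52 + 0xF867 = 0x1F6B9 → wrap carry → 0xF6BA
One's-complement sum = 0xF6BA.
Checksum = ~0xF6BA & 0xFFFF = 0x0945.

0945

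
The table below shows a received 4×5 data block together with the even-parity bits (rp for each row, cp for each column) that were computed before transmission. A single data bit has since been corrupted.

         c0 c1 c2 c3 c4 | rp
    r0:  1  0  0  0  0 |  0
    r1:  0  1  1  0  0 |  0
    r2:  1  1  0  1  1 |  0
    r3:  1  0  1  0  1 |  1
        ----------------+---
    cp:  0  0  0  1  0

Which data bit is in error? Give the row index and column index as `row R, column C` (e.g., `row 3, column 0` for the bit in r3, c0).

row 0, column 0

Recompute each row's even parity and compare to rp:
  r0: data parity 1, sent rp 0 → mismatch
  r1: data parity 0, sent rp 0 → ok
  r2: data parity 0, sent rp 0 → ok
  r3: data parity 1, sent rp 1 → ok
Recompute each column's even parity and compare to cp:
  c0: data parity 1, sent cp 0 → mismatch
  c1: data parity 0, sent cp 0 → ok
  c2: data parity 0, sent cp 0 → ok
  c3: data parity 1, sent cp 1 → ok
  c4: data parity 0, sent cp 0 → ok
Exactly one row (r0) and one column (c0) fail → the flipped bit is at their intersection.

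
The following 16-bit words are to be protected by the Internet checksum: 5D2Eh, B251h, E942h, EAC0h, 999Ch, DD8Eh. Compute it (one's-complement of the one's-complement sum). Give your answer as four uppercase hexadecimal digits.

A550

One's-complement addition (fold any carry out of bit 15 back into bit 0):
  0x5D2E + 0xB251 = 0x10F7F → wrap carry → 0x0F80
  0x0F80 + 0xE942 = 0x0F8C2
  0xF8C2 + 0xEAC0 = 0x1E382 → wrap carry → 0xE383
  0xE383 + 0x999C = 0x17D1F → wrap carry → 0x7D20
  0x7D20 + 0xDD8E = 0x15AAE → wrap carry → 0x5AAF
One's-complement sum = 0x5AAF.
Checksum = ~0x5AAF & 0xFFFF = 0xA550.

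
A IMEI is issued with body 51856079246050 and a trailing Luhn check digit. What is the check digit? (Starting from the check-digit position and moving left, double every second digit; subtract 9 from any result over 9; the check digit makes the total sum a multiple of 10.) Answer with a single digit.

Partial digits right→left: 0 5 0 6 4 2 9 7 0 6 5 8 1 5
Double every second digit counting from the check-digit position (so the 1st, 3rd, 5th, ... of the partial from the right).
  doubled (with −9 where >9): 0 0 8 9 0 1 2 → sum 20
  kept as-is: 5 6 2 7 6 8 5 → sum 39
Total = 20 + 39 = 59.
Check digit = (10 − (59 mod 10)) mod 10 = 1.

1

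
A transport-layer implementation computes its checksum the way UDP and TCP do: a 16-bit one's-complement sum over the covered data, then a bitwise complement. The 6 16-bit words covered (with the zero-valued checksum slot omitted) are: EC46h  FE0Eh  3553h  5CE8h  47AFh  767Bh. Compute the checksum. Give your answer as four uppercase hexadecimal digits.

C543

One's-complement addition (fold any carry out of bit 15 back into bit 0):
  0xEC46 + 0xFE0E = 0x1EA54 → wrap carry → 0xEA55
  0xEA55 + 0x3553 = 0x11FA8 → wrap carry → 0x1FA9
  0x1FA9 + 0x5CE8 = 0x07C91
  0x7C91 + 0x47AF = 0x0C440
  0xC440 + 0x767B = 0x13ABB → wrap carry → 0x3ABC
One's-complement sum = 0x3ABC.
Checksum = ~0x3ABC & 0xFFFF = 0xC543.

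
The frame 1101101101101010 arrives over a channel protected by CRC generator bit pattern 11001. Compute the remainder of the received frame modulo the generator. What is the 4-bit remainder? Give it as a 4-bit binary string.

0110

Modulo-2 division of 1101101101101010 by 11001:
  pos 0: 11011 XOR 11001 = 00010
  pos 3: 10011 XOR 11001 = 01010
  pos 4: 10100 XOR 11001 = 01101
  pos 5: 11011 XOR 11001 = 00010
  pos 8: 10101 XOR 11001 = 01100
  pos 9: 11000 XOR 11001 = 00001
Remainder = 0110 (nonzero — an error is detected).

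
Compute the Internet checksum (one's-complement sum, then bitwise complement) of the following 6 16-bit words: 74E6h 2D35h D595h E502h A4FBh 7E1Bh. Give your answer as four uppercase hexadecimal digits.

One's-complement addition (fold any carry out of bit 15 back into bit 0):
  0x74E6 + 0x2D35 = 0x0A21B
  0xA21B + 0xD595 = 0x177B0 → wrap carry → 0x77B1
  0x77B1 + 0xE502 = 0x15CB3 → wrap carry → 0x5CB4
  0x5CB4 + 0xA4FB = 0x101AF → wrap carry → 0x01B0
  0x01B0 + 0x7E1B = 0x07FCB
One's-complement sum = 0x7FCB.
Checksum = ~0x7FCB & 0xFFFF = 0x8034.

8034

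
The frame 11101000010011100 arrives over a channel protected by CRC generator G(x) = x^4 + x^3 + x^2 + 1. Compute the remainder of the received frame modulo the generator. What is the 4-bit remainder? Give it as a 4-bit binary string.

0000

Modulo-2 division of 11101000010011100 by 11101:
  pos 0: 11101 XOR 11101 = 00000
  pos 9: 10011 XOR 11101 = 01110
  pos 10: 11101 XOR 11101 = 00000
Remainder = 0000 (zero — the frame passes the CRC check).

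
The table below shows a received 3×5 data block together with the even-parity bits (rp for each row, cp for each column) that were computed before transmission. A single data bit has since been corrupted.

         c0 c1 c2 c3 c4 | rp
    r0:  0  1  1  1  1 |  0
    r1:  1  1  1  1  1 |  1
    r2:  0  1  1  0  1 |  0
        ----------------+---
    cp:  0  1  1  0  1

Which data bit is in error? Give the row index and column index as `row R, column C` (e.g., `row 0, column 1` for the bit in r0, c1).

row 2, column 0

Recompute each row's even parity and compare to rp:
  r0: data parity 0, sent rp 0 → ok
  r1: data parity 1, sent rp 1 → ok
  r2: data parity 1, sent rp 0 → mismatch
Recompute each column's even parity and compare to cp:
  c0: data parity 1, sent cp 0 → mismatch
  c1: data parity 1, sent cp 1 → ok
  c2: data parity 1, sent cp 1 → ok
  c3: data parity 0, sent cp 0 → ok
  c4: data parity 1, sent cp 1 → ok
Exactly one row (r2) and one column (c0) fail → the flipped bit is at their intersection.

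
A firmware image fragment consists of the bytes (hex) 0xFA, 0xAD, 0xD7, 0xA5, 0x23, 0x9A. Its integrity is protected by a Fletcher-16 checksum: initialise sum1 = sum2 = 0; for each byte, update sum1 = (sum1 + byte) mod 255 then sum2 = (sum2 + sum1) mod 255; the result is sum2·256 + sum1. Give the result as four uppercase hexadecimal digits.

Running sums (mod 255):
  after byte 0 (0xFA): sum1=250, sum2=250
  after byte 1 (0xAD): sum1=168, sum2=163
  after byte 2 (0xD7): sum1=128, sum2=36
  after byte 3 (0xA5): sum1=38, sum2=74
  after byte 4 (0x23): sum1=73, sum2=147
  after byte 5 (0x9A): sum1=227, sum2=119
Checksum = sum2·256 + sum1 = 119·256 + 227 = 30691 = 0x77E3.

77E3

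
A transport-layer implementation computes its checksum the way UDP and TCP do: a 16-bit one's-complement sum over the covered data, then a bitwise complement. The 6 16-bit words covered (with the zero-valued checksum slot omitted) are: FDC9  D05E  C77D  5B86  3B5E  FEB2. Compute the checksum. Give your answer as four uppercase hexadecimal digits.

One's-complement addition (fold any carry out of bit 15 back into bit 0):
  0xFDC9 + 0xD05E = 0x1CE27 → wrap carry → 0xCE28
  0xCE28 + 0xC77D = 0x195A5 → wrap carry → 0x95A6
  0x95A6 + 0x5B86 = 0x0F12C
  0xF12C + 0x3B5E = 0x12C8A → wrap carry → 0x2C8B
  0x2C8B + 0xFEB2 = 0x12B3D → wrap carry → 0x2B3E
One's-complement sum = 0x2B3E.
Checksum = ~0x2B3E & 0xFFFF = 0xD4C1.

D4C1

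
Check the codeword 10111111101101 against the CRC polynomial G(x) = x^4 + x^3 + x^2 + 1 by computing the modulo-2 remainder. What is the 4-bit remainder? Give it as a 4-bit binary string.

Modulo-2 division of 10111111101101 by 11101:
  pos 0: 10111 XOR 11101 = 01010
  pos 1: 10101 XOR 11101 = 01000
  pos 2: 10001 XOR 11101 = 01100
  pos 3: 11001 XOR 11101 = 00100
  pos 5: 10010 XOR 11101 = 01111
  pos 6: 11111 XOR 11101 = 00010
  pos 9: 10101 XOR 11101 = 01000
Remainder = 1000 (nonzero — an error is detected).

1000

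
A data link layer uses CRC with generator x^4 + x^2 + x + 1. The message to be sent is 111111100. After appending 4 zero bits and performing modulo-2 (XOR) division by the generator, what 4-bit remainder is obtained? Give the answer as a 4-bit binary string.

1101

Append 4 zeros: 1111111000000. Divide by 10111 (XOR where the leading bit is 1):
  pos 0: 11111 XOR 10111 = 01000
  pos 1: 10001 XOR 10111 = 00110
  pos 3: 11010 XOR 10111 = 01101
  pos 4: 11010 XOR 10111 = 01101
  pos 5: 11010 XOR 10111 = 01101
  pos 6: 11010 XOR 10111 = 01101
  pos 7: 11010 XOR 10111 = 01101
  pos 8: 11010 XOR 10111 = 01101
Remainder (last 4 bits) = 1101. This is the CRC / FCS.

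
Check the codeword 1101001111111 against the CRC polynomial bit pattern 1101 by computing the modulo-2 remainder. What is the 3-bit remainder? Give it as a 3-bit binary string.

000

Modulo-2 division of 1101001111111 by 1101:
  pos 0: 1101 XOR 1101 = 0000
  pos 6: 1111 XOR 1101 = 0010
  pos 8: 1011 XOR 1101 = 0110
  pos 9: 1101 XOR 1101 = 0000
Remainder = 000 (zero — the frame passes the CRC check).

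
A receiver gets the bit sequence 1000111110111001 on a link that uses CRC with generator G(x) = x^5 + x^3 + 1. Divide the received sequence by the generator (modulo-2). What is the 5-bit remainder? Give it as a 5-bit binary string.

00000

Modulo-2 division of 1000111110111001 by 101001:
  pos 0: 100011 XOR 101001 = 001010
  pos 2: 101011 XOR 101001 = 000010
  pos 6: 101011 XOR 101001 = 000010
  pos 10: 101001 XOR 101001 = 000000
Remainder = 00000 (zero — the frame passes the CRC check).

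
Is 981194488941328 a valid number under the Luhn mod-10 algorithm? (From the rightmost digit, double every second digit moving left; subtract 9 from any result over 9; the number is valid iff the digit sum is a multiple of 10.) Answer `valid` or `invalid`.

From the right, keep odd positions and double even positions (subtract 9 from any doubled value over 9):
  doubled (positions 2,4,...): 4 2 9 7 8 2 7 → sum 39
  kept (positions 1,3,...): 8 3 4 8 4 9 1 9 → sum 46
Total = 85.
85 mod 10 = 5, so the number is invalid.

invalid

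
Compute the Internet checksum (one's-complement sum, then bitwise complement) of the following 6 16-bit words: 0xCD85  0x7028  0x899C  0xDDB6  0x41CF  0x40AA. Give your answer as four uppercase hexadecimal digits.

D884

One's-complement addition (fold any carry out of bit 15 back into bit 0):
  0xCD85 + 0x7028 = 0x13DAD → wrap carry → 0x3DAE
  0x3DAE + 0x899C = 0x0C74A
  0xC74A + 0xDDB6 = 0x1A500 → wrap carry → 0xA501
  0xA501 + 0x41CF = 0x0E6D0
  0xE6D0 + 0x40AA = 0x1277A → wrap carry → 0x277B
One's-complement sum = 0x277B.
Checksum = ~0x277B & 0xFFFF = 0xD884.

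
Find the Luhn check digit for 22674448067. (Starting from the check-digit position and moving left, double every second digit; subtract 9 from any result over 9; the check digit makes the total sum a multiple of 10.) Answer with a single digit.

5

Partial digits right→left: 7 6 0 8 4 4 4 7 6 2 2
Double every second digit counting from the check-digit position (so the 1st, 3rd, 5th, ... of the partial from the right).
  doubled (with −9 where >9): 5 0 8 8 3 4 → sum 28
  kept as-is: 6 8 4 7 2 → sum 27
Total = 28 + 27 = 55.
Check digit = (10 − (55 mod 10)) mod 10 = 5.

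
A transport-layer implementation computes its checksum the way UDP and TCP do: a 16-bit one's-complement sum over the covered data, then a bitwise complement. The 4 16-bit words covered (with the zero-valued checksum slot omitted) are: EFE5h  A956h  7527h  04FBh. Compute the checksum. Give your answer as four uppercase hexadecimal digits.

ECA0

One's-complement addition (fold any carry out of bit 15 back into bit 0):
  0xEFE5 + 0xA956 = 0x1993B → wrap carry → 0x993C
  0x993C + 0x7527 = 0x10E63 → wrap carry → 0x0E64
  0x0E64 + 0x04FB = 0x0135F
One's-complement sum = 0x135F.
Checksum = ~0x135F & 0xFFFF = 0xECA0.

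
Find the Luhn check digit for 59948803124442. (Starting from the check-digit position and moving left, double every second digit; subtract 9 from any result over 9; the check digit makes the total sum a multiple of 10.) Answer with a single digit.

3

Partial digits right→left: 2 4 4 4 2 1 3 0 8 8 4 9 9 5
Double every second digit counting from the check-digit position (so the 1st, 3rd, 5th, ... of the partial from the right).
  doubled (with −9 where >9): 4 8 4 6 7 8 9 → sum 46
  kept as-is: 4 4 1 0 8 9 5 → sum 31
Total = 46 + 31 = 77.
Check digit = (10 − (77 mod 10)) mod 10 = 3.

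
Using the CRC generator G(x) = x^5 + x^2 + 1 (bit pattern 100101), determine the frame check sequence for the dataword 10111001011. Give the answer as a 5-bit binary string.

01000

Append 5 zeros: 1011100101100000. Divide by 100101 (XOR where the leading bit is 1):
  pos 0: 101110 XOR 100101 = 001011
  pos 2: 101101 XOR 100101 = 001000
  pos 4: 100001 XOR 100101 = 000100
  pos 7: 100100 XOR 100101 = 000001
Remainder (last 5 bits) = 01000. This is the CRC / FCS.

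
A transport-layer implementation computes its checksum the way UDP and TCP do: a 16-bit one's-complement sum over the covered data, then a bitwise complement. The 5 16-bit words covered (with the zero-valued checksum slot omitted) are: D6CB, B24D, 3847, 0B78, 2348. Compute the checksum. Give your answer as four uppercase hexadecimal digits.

One's-complement addition (fold any carry out of bit 15 back into bit 0):
  0xD6CB + 0xB24D = 0x18918 → wrap carry → 0x8919
  0x8919 + 0x3847 = 0x0C160
  0xC160 + 0x0B78 = 0x0CCD8
  0xCCD8 + 0x2348 = 0x0F020
One's-complement sum = 0xF020.
Checksum = ~0xF020 & 0xFFFF = 0x0FDF.

0FDF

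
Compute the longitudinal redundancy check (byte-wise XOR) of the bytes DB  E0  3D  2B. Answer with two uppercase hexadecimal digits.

XOR the bytes together:
  start with 0xDB
  0xDB ⊕ 0xE0 = 0x3B
  0x3B ⊕ 0x3D = 0x06
  0x06 ⊕ 0x2B = 0x2D

2D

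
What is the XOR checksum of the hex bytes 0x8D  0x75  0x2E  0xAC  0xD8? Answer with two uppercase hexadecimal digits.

XOR the bytes together:
  start with 0x8D
  0x8D ⊕ 0x75 = 0xF8
  0xF8 ⊕ 0x2E = 0xD6
  0xD6 ⊕ 0xAC = 0x7A
  0x7A ⊕ 0xD8 = 0xA2

A2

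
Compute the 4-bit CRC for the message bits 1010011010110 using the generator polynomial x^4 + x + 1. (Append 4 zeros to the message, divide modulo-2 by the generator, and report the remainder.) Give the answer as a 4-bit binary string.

Append 4 zeros: 10100110101100000. Divide by 10011 (XOR where the leading bit is 1):
  pos 0: 10100 XOR 10011 = 00111
  pos 2: 11111 XOR 10011 = 01100
  pos 3: 11000 XOR 10011 = 01011
  pos 4: 10111 XOR 10011 = 00100
  pos 6: 10001 XOR 10011 = 00010
  pos 9: 10100 XOR 10011 = 00111
  pos 11: 11100 XOR 10011 = 01111
  pos 12: 11110 XOR 10011 = 01101
Remainder (last 4 bits) = 1101. This is the CRC / FCS.

1101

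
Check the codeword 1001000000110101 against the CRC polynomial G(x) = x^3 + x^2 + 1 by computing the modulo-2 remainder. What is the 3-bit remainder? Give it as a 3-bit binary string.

Modulo-2 division of 1001000000110101 by 1101:
  pos 0: 1001 XOR 1101 = 0100
  pos 1: 1000 XOR 1101 = 0101
  pos 2: 1010 XOR 1101 = 0111
  pos 3: 1110 XOR 1101 = 0011
  pos 5: 1100 XOR 1101 = 0001
  pos 8: 1011 XOR 1101 = 0110
  pos 9: 1100 XOR 1101 = 0001
  pos 12: 1101 XOR 1101 = 0000
Remainder = 000 (zero — the frame passes the CRC check).

000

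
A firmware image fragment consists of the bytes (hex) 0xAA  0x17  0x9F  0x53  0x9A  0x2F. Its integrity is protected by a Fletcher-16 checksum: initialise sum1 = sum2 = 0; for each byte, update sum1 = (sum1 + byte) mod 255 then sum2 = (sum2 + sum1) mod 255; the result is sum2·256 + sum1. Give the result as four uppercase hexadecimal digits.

Running sums (mod 255):
  after byte 0 (0xAA): sum1=170, sum2=170
  after byte 1 (0x17): sum1=193, sum2=108
  after byte 2 (0x9F): sum1=97, sum2=205
  after byte 3 (0x53): sum1=180, sum2=130
  after byte 4 (0x9A): sum1=79, sum2=209
  after byte 5 (0x2F): sum1=126, sum2=80
Checksum = sum2·256 + sum1 = 80·256 + 126 = 20606 = 0x507E.

507E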